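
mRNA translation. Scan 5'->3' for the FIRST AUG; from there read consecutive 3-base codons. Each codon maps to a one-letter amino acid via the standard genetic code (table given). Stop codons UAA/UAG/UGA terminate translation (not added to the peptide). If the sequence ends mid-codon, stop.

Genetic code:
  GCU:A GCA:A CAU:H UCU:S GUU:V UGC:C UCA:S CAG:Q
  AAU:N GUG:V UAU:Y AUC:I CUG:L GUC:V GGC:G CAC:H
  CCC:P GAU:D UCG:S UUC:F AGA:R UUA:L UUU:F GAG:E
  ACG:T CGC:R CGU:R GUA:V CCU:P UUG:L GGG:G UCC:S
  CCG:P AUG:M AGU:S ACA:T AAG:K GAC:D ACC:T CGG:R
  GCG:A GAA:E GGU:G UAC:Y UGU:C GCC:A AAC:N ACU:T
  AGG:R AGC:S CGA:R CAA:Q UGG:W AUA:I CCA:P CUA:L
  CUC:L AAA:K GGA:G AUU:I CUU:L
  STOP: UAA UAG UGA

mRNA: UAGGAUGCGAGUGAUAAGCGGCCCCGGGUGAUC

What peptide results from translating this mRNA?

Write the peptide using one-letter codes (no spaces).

start AUG at pos 4
pos 4: AUG -> M; peptide=M
pos 7: CGA -> R; peptide=MR
pos 10: GUG -> V; peptide=MRV
pos 13: AUA -> I; peptide=MRVI
pos 16: AGC -> S; peptide=MRVIS
pos 19: GGC -> G; peptide=MRVISG
pos 22: CCC -> P; peptide=MRVISGP
pos 25: GGG -> G; peptide=MRVISGPG
pos 28: UGA -> STOP

Answer: MRVISGPG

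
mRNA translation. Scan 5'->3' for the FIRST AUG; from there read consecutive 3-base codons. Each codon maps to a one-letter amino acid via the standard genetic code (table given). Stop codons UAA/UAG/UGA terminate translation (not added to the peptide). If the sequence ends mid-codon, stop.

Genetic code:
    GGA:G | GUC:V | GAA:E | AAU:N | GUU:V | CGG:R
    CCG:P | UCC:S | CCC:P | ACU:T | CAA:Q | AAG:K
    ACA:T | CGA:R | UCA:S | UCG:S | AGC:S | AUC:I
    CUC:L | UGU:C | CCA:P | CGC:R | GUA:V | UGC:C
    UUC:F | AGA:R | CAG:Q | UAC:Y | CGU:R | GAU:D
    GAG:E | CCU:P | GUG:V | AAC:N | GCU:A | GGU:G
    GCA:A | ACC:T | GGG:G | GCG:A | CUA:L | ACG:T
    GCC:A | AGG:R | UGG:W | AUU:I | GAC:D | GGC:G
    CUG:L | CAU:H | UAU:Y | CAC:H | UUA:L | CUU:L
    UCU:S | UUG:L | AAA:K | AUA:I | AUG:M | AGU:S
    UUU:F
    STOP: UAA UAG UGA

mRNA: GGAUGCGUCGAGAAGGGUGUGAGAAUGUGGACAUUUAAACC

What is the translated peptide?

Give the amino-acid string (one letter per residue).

start AUG at pos 2
pos 2: AUG -> M; peptide=M
pos 5: CGU -> R; peptide=MR
pos 8: CGA -> R; peptide=MRR
pos 11: GAA -> E; peptide=MRRE
pos 14: GGG -> G; peptide=MRREG
pos 17: UGU -> C; peptide=MRREGC
pos 20: GAG -> E; peptide=MRREGCE
pos 23: AAU -> N; peptide=MRREGCEN
pos 26: GUG -> V; peptide=MRREGCENV
pos 29: GAC -> D; peptide=MRREGCENVD
pos 32: AUU -> I; peptide=MRREGCENVDI
pos 35: UAA -> STOP

Answer: MRREGCENVDI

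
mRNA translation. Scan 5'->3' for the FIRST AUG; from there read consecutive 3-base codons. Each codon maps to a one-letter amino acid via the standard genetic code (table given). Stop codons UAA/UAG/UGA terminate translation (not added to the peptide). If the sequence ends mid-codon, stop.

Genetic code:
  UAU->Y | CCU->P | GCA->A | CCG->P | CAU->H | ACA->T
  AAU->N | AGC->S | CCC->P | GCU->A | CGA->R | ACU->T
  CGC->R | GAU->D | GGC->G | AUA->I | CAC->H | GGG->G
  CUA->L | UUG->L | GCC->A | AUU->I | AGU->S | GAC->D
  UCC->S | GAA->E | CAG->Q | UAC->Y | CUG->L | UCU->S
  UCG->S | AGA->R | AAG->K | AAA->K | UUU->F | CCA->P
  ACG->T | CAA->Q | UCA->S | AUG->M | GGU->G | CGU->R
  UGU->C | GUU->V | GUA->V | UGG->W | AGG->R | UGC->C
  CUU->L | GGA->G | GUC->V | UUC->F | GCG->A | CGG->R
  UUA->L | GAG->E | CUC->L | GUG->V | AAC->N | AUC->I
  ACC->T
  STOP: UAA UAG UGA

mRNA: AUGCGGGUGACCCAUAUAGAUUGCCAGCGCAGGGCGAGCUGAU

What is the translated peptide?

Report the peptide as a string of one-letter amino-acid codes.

Answer: MRVTHIDCQRRAS

Derivation:
start AUG at pos 0
pos 0: AUG -> M; peptide=M
pos 3: CGG -> R; peptide=MR
pos 6: GUG -> V; peptide=MRV
pos 9: ACC -> T; peptide=MRVT
pos 12: CAU -> H; peptide=MRVTH
pos 15: AUA -> I; peptide=MRVTHI
pos 18: GAU -> D; peptide=MRVTHID
pos 21: UGC -> C; peptide=MRVTHIDC
pos 24: CAG -> Q; peptide=MRVTHIDCQ
pos 27: CGC -> R; peptide=MRVTHIDCQR
pos 30: AGG -> R; peptide=MRVTHIDCQRR
pos 33: GCG -> A; peptide=MRVTHIDCQRRA
pos 36: AGC -> S; peptide=MRVTHIDCQRRAS
pos 39: UGA -> STOP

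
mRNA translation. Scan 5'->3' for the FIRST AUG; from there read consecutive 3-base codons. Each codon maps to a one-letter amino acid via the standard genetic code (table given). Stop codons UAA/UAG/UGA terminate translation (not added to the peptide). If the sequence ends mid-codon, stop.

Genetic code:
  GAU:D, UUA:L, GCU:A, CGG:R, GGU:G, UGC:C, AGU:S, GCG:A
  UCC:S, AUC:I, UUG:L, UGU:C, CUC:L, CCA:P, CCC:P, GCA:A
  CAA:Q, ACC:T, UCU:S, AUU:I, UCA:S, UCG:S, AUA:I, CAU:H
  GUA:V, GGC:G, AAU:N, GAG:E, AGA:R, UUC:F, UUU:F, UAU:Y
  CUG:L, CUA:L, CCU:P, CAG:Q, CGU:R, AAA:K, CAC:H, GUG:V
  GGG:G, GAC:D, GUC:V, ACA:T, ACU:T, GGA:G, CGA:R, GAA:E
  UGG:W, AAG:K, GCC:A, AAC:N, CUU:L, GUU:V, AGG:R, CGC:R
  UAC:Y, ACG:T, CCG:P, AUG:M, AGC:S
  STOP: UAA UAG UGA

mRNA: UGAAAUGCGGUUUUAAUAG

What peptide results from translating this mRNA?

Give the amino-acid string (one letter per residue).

start AUG at pos 4
pos 4: AUG -> M; peptide=M
pos 7: CGG -> R; peptide=MR
pos 10: UUU -> F; peptide=MRF
pos 13: UAA -> STOP

Answer: MRF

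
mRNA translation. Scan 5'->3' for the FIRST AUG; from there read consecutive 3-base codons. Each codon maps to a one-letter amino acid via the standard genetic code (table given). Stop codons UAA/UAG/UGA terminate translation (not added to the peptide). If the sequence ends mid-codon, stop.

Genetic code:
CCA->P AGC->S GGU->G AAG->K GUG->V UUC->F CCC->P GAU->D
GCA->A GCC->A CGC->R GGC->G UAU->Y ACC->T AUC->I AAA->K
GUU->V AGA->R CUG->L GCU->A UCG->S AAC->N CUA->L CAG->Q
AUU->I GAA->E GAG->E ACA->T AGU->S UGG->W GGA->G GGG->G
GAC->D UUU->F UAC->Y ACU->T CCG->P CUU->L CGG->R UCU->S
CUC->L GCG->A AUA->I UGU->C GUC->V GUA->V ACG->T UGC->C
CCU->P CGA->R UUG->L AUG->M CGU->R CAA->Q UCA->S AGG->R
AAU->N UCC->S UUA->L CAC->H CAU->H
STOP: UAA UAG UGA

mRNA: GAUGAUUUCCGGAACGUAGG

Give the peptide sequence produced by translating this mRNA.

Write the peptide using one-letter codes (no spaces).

Answer: MISGT

Derivation:
start AUG at pos 1
pos 1: AUG -> M; peptide=M
pos 4: AUU -> I; peptide=MI
pos 7: UCC -> S; peptide=MIS
pos 10: GGA -> G; peptide=MISG
pos 13: ACG -> T; peptide=MISGT
pos 16: UAG -> STOP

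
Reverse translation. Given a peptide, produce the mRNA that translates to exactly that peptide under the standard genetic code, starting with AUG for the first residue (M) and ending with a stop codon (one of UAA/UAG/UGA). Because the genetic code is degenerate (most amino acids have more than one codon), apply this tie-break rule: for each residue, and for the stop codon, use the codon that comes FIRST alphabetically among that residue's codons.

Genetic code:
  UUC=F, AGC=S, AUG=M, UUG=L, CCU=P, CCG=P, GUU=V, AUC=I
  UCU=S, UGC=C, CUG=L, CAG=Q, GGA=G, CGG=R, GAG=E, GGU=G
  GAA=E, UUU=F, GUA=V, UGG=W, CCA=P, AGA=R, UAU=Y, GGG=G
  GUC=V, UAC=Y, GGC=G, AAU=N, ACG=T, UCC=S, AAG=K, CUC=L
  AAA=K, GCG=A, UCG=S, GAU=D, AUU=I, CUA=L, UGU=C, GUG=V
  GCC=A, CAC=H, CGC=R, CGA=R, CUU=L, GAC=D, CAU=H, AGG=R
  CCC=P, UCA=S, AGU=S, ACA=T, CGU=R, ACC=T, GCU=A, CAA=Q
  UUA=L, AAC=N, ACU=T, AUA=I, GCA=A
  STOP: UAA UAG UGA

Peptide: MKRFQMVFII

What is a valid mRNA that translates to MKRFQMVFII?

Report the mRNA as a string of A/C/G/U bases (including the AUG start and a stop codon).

residue 1: M -> AUG (start codon)
residue 2: K codons sorted = AAA,AAG -> pick first = AAA
residue 3: R codons sorted = AGA,AGG,CGA,CGC,CGG,CGU -> pick first = AGA
residue 4: F codons sorted = UUC,UUU -> pick first = UUC
residue 5: Q codons sorted = CAA,CAG -> pick first = CAA
residue 6: M -> AUG (only codon)
residue 7: V codons sorted = GUA,GUC,GUG,GUU -> pick first = GUA
residue 8: F codons sorted = UUC,UUU -> pick first = UUC
residue 9: I codons sorted = AUA,AUC,AUU -> pick first = AUA
residue 10: I codons sorted = AUA,AUC,AUU -> pick first = AUA
terminator: stop codons sorted = UAA,UAG,UGA -> pick first = UAA

Answer: mRNA: AUGAAAAGAUUCCAAAUGGUAUUCAUAAUAUAA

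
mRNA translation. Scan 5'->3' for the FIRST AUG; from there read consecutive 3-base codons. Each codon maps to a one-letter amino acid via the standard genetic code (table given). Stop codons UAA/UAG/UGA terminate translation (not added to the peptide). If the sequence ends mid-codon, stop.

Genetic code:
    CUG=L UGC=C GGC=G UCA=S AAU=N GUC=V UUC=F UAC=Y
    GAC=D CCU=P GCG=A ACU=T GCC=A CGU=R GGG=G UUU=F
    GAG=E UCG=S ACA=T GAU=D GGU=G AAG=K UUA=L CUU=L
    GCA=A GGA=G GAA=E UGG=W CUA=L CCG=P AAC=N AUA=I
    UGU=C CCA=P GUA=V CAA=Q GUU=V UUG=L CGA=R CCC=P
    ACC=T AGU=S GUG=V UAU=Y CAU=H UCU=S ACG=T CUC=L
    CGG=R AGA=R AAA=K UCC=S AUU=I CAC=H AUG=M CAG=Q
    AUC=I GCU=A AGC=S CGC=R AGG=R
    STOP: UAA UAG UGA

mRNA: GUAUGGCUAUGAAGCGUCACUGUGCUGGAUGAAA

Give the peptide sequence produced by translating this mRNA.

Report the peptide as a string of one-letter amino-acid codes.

start AUG at pos 2
pos 2: AUG -> M; peptide=M
pos 5: GCU -> A; peptide=MA
pos 8: AUG -> M; peptide=MAM
pos 11: AAG -> K; peptide=MAMK
pos 14: CGU -> R; peptide=MAMKR
pos 17: CAC -> H; peptide=MAMKRH
pos 20: UGU -> C; peptide=MAMKRHC
pos 23: GCU -> A; peptide=MAMKRHCA
pos 26: GGA -> G; peptide=MAMKRHCAG
pos 29: UGA -> STOP

Answer: MAMKRHCAG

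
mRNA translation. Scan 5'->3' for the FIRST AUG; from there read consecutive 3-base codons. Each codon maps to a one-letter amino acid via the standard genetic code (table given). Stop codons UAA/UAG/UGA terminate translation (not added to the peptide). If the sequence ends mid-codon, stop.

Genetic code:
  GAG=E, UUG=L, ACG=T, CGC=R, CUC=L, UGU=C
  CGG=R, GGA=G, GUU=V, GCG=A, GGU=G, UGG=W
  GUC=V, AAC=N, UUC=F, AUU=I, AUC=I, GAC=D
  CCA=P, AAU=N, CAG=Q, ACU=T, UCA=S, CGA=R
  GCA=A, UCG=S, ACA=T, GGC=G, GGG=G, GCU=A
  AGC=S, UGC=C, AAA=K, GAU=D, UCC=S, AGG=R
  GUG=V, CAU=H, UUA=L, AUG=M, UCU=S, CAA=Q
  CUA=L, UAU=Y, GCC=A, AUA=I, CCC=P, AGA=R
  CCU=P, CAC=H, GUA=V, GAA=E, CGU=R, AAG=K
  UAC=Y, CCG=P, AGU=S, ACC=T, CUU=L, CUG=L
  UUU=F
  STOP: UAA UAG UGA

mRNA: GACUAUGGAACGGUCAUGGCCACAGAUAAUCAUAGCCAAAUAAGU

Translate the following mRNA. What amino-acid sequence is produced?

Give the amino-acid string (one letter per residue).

start AUG at pos 4
pos 4: AUG -> M; peptide=M
pos 7: GAA -> E; peptide=ME
pos 10: CGG -> R; peptide=MER
pos 13: UCA -> S; peptide=MERS
pos 16: UGG -> W; peptide=MERSW
pos 19: CCA -> P; peptide=MERSWP
pos 22: CAG -> Q; peptide=MERSWPQ
pos 25: AUA -> I; peptide=MERSWPQI
pos 28: AUC -> I; peptide=MERSWPQII
pos 31: AUA -> I; peptide=MERSWPQIII
pos 34: GCC -> A; peptide=MERSWPQIIIA
pos 37: AAA -> K; peptide=MERSWPQIIIAK
pos 40: UAA -> STOP

Answer: MERSWPQIIIAK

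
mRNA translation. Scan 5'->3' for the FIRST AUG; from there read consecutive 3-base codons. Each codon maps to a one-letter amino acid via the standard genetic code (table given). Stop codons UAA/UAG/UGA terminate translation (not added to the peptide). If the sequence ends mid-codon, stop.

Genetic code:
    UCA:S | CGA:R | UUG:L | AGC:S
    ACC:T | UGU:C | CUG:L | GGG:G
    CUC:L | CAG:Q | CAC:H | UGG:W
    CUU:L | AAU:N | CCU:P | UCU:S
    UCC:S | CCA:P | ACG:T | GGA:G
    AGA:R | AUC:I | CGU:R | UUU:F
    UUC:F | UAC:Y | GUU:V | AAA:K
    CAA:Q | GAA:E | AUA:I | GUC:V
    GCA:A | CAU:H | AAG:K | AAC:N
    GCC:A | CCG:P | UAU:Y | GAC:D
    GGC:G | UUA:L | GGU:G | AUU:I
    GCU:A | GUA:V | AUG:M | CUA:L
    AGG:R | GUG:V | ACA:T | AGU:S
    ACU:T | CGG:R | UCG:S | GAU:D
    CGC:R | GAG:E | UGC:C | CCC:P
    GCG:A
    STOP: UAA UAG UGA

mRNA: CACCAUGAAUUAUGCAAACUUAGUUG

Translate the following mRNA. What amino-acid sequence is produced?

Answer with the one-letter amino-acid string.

Answer: MNYANLV

Derivation:
start AUG at pos 4
pos 4: AUG -> M; peptide=M
pos 7: AAU -> N; peptide=MN
pos 10: UAU -> Y; peptide=MNY
pos 13: GCA -> A; peptide=MNYA
pos 16: AAC -> N; peptide=MNYAN
pos 19: UUA -> L; peptide=MNYANL
pos 22: GUU -> V; peptide=MNYANLV
pos 25: only 1 nt remain (<3), stop (end of mRNA)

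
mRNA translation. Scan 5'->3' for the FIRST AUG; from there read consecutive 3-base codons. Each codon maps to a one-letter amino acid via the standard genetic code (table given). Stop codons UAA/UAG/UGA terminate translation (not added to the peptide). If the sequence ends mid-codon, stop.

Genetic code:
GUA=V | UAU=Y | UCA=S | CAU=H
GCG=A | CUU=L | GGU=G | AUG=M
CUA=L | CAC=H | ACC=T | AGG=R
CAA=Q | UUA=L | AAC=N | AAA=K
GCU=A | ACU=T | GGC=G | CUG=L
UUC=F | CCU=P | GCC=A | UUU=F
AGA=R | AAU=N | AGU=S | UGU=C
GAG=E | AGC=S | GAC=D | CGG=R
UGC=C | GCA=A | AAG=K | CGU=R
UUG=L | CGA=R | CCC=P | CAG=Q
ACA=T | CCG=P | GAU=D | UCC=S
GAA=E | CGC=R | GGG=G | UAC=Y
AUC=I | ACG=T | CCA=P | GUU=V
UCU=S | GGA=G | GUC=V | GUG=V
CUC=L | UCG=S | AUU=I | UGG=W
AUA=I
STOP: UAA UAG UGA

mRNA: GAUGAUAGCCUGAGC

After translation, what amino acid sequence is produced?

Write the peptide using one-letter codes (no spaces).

start AUG at pos 1
pos 1: AUG -> M; peptide=M
pos 4: AUA -> I; peptide=MI
pos 7: GCC -> A; peptide=MIA
pos 10: UGA -> STOP

Answer: MIA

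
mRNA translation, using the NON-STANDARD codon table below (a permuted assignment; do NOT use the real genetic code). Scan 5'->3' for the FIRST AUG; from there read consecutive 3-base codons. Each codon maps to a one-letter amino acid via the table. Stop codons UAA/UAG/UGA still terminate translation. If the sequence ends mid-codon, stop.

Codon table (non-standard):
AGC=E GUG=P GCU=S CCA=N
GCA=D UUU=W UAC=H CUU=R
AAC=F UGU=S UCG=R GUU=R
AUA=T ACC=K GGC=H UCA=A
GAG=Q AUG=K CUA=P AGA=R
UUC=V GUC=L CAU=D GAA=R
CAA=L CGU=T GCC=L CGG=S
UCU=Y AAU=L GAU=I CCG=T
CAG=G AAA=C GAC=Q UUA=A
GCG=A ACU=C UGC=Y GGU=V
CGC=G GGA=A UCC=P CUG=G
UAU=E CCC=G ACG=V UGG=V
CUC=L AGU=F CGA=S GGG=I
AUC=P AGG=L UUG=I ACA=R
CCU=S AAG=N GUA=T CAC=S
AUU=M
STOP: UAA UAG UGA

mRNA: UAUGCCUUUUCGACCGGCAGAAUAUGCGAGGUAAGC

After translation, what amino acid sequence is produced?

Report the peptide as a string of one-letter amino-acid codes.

Answer: KSWSTDREAL

Derivation:
start AUG at pos 1
pos 1: AUG -> K; peptide=K
pos 4: CCU -> S; peptide=KS
pos 7: UUU -> W; peptide=KSW
pos 10: CGA -> S; peptide=KSWS
pos 13: CCG -> T; peptide=KSWST
pos 16: GCA -> D; peptide=KSWSTD
pos 19: GAA -> R; peptide=KSWSTDR
pos 22: UAU -> E; peptide=KSWSTDRE
pos 25: GCG -> A; peptide=KSWSTDREA
pos 28: AGG -> L; peptide=KSWSTDREAL
pos 31: UAA -> STOP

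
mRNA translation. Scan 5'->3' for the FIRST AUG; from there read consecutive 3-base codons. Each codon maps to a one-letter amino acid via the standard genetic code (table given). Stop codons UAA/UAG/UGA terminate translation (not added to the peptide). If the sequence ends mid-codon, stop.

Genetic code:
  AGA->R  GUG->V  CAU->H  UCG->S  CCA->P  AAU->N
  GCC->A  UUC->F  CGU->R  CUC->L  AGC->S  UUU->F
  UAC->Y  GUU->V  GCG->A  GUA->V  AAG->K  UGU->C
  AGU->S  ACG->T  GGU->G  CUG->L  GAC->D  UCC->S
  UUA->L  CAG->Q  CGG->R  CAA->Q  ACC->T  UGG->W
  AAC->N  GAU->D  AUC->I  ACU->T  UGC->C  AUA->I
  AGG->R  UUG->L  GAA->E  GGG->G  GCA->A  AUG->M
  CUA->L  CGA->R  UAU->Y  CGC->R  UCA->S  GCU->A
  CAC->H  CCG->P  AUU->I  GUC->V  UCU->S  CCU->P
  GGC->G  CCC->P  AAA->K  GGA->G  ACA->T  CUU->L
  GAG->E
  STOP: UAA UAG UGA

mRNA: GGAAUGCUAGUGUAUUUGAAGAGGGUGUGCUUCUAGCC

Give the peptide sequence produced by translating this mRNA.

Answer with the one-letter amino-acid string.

Answer: MLVYLKRVCF

Derivation:
start AUG at pos 3
pos 3: AUG -> M; peptide=M
pos 6: CUA -> L; peptide=ML
pos 9: GUG -> V; peptide=MLV
pos 12: UAU -> Y; peptide=MLVY
pos 15: UUG -> L; peptide=MLVYL
pos 18: AAG -> K; peptide=MLVYLK
pos 21: AGG -> R; peptide=MLVYLKR
pos 24: GUG -> V; peptide=MLVYLKRV
pos 27: UGC -> C; peptide=MLVYLKRVC
pos 30: UUC -> F; peptide=MLVYLKRVCF
pos 33: UAG -> STOP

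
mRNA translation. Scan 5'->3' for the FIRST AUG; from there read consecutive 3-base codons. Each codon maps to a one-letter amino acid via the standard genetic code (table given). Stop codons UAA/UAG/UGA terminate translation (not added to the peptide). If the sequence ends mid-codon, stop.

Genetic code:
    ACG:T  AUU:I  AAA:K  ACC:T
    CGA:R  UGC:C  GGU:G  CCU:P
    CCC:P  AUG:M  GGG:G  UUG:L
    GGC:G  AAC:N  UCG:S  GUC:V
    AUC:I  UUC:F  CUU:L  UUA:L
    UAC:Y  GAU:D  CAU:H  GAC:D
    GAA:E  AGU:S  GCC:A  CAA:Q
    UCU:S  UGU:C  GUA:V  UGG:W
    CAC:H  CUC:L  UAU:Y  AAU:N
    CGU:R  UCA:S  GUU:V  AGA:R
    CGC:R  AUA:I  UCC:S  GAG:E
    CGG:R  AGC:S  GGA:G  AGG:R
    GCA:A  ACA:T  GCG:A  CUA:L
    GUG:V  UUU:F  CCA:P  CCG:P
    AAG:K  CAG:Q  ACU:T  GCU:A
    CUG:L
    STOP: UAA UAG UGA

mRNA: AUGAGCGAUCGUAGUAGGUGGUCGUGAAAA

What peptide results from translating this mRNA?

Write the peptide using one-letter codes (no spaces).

Answer: MSDRSRWS

Derivation:
start AUG at pos 0
pos 0: AUG -> M; peptide=M
pos 3: AGC -> S; peptide=MS
pos 6: GAU -> D; peptide=MSD
pos 9: CGU -> R; peptide=MSDR
pos 12: AGU -> S; peptide=MSDRS
pos 15: AGG -> R; peptide=MSDRSR
pos 18: UGG -> W; peptide=MSDRSRW
pos 21: UCG -> S; peptide=MSDRSRWS
pos 24: UGA -> STOP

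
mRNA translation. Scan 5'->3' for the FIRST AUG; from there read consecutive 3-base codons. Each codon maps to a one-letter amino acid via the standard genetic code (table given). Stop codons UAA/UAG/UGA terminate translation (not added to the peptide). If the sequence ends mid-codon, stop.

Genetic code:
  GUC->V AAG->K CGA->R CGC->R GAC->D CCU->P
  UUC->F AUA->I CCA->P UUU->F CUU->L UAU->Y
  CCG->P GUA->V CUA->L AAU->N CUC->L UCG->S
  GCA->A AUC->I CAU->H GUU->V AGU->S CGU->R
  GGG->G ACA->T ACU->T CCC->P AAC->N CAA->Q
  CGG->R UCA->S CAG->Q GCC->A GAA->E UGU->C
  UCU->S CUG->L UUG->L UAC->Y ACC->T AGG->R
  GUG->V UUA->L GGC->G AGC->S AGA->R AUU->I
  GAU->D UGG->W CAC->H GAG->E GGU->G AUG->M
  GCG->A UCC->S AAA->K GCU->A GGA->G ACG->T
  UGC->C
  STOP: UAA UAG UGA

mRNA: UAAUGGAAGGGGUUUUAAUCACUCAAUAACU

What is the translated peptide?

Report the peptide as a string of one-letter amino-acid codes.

start AUG at pos 2
pos 2: AUG -> M; peptide=M
pos 5: GAA -> E; peptide=ME
pos 8: GGG -> G; peptide=MEG
pos 11: GUU -> V; peptide=MEGV
pos 14: UUA -> L; peptide=MEGVL
pos 17: AUC -> I; peptide=MEGVLI
pos 20: ACU -> T; peptide=MEGVLIT
pos 23: CAA -> Q; peptide=MEGVLITQ
pos 26: UAA -> STOP

Answer: MEGVLITQ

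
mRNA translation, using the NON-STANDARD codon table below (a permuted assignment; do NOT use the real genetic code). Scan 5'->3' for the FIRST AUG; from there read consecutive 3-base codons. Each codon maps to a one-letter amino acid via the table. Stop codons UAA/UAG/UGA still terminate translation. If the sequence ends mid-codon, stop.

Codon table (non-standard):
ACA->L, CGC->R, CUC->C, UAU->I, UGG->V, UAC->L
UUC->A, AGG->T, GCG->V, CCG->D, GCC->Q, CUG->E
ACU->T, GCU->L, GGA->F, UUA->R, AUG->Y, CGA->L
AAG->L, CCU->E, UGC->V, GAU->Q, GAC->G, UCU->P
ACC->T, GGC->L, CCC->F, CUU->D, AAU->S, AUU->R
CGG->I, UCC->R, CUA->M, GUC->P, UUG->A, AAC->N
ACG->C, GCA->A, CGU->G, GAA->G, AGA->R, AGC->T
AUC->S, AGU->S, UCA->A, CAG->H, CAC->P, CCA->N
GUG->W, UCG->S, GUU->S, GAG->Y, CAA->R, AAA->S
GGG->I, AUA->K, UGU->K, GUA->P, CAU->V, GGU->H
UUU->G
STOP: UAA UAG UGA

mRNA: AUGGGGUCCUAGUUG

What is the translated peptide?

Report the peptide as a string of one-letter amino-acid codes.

Answer: YIR

Derivation:
start AUG at pos 0
pos 0: AUG -> Y; peptide=Y
pos 3: GGG -> I; peptide=YI
pos 6: UCC -> R; peptide=YIR
pos 9: UAG -> STOP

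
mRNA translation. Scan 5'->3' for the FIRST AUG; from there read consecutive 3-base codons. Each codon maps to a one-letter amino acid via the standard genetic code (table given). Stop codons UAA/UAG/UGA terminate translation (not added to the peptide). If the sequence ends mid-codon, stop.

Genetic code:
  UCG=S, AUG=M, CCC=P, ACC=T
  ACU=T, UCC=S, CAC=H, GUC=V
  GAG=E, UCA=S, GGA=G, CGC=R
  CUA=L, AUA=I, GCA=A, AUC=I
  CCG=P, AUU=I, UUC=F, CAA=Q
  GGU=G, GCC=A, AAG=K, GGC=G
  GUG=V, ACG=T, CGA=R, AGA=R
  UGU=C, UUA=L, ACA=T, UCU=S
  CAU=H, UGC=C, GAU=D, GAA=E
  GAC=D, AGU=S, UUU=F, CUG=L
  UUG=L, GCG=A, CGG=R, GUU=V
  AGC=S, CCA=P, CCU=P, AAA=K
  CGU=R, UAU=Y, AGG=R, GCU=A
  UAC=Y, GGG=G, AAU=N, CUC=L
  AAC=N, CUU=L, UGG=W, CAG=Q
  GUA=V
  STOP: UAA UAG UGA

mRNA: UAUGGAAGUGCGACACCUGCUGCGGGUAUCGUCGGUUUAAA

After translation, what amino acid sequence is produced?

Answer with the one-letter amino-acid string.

Answer: MEVRHLLRVSSV

Derivation:
start AUG at pos 1
pos 1: AUG -> M; peptide=M
pos 4: GAA -> E; peptide=ME
pos 7: GUG -> V; peptide=MEV
pos 10: CGA -> R; peptide=MEVR
pos 13: CAC -> H; peptide=MEVRH
pos 16: CUG -> L; peptide=MEVRHL
pos 19: CUG -> L; peptide=MEVRHLL
pos 22: CGG -> R; peptide=MEVRHLLR
pos 25: GUA -> V; peptide=MEVRHLLRV
pos 28: UCG -> S; peptide=MEVRHLLRVS
pos 31: UCG -> S; peptide=MEVRHLLRVSS
pos 34: GUU -> V; peptide=MEVRHLLRVSSV
pos 37: UAA -> STOP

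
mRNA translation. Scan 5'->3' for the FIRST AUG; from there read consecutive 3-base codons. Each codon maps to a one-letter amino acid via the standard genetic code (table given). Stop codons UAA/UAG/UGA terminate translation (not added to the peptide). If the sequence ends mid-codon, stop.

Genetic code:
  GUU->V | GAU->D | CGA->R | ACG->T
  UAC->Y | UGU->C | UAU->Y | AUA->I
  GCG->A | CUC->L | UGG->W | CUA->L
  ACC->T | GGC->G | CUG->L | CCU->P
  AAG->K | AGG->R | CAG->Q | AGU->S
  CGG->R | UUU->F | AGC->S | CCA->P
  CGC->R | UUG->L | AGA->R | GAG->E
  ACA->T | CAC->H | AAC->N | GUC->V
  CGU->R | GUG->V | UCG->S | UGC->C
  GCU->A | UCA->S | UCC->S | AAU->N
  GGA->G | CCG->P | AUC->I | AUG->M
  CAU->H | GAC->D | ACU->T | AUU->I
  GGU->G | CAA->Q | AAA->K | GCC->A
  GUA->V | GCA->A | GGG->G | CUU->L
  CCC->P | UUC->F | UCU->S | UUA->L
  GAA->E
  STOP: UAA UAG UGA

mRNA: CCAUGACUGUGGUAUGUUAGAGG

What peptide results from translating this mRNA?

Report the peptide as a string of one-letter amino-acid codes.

start AUG at pos 2
pos 2: AUG -> M; peptide=M
pos 5: ACU -> T; peptide=MT
pos 8: GUG -> V; peptide=MTV
pos 11: GUA -> V; peptide=MTVV
pos 14: UGU -> C; peptide=MTVVC
pos 17: UAG -> STOP

Answer: MTVVC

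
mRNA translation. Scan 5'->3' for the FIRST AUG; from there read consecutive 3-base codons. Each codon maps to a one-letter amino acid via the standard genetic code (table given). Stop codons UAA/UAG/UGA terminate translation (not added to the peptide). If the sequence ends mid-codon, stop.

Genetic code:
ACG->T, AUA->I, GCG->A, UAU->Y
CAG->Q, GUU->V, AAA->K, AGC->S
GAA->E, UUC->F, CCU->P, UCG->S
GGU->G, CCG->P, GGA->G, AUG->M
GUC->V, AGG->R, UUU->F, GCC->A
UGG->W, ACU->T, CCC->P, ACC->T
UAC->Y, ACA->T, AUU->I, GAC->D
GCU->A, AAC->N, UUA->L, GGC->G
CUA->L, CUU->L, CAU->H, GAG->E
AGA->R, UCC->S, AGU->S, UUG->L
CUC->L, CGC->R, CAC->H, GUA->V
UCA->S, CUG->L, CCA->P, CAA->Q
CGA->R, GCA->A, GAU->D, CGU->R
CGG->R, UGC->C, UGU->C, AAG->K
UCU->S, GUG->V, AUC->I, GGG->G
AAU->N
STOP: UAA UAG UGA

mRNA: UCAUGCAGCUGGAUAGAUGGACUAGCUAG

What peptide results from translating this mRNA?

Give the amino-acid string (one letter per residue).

start AUG at pos 2
pos 2: AUG -> M; peptide=M
pos 5: CAG -> Q; peptide=MQ
pos 8: CUG -> L; peptide=MQL
pos 11: GAU -> D; peptide=MQLD
pos 14: AGA -> R; peptide=MQLDR
pos 17: UGG -> W; peptide=MQLDRW
pos 20: ACU -> T; peptide=MQLDRWT
pos 23: AGC -> S; peptide=MQLDRWTS
pos 26: UAG -> STOP

Answer: MQLDRWTS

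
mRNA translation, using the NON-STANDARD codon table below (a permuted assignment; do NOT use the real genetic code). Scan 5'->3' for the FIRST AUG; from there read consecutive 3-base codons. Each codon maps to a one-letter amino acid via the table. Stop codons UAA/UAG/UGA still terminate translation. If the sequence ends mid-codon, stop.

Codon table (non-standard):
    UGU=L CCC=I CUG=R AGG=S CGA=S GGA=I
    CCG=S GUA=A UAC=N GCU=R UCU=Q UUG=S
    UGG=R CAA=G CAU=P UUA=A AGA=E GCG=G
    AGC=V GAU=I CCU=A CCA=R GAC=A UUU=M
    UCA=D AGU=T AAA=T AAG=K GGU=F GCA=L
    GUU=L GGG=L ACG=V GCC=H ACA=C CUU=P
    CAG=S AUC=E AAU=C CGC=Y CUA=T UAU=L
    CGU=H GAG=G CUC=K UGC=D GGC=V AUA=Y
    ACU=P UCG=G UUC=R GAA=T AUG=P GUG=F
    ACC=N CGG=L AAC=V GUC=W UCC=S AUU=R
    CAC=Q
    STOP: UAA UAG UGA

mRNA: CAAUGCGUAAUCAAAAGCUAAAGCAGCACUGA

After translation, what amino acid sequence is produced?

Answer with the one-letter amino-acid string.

start AUG at pos 2
pos 2: AUG -> P; peptide=P
pos 5: CGU -> H; peptide=PH
pos 8: AAU -> C; peptide=PHC
pos 11: CAA -> G; peptide=PHCG
pos 14: AAG -> K; peptide=PHCGK
pos 17: CUA -> T; peptide=PHCGKT
pos 20: AAG -> K; peptide=PHCGKTK
pos 23: CAG -> S; peptide=PHCGKTKS
pos 26: CAC -> Q; peptide=PHCGKTKSQ
pos 29: UGA -> STOP

Answer: PHCGKTKSQ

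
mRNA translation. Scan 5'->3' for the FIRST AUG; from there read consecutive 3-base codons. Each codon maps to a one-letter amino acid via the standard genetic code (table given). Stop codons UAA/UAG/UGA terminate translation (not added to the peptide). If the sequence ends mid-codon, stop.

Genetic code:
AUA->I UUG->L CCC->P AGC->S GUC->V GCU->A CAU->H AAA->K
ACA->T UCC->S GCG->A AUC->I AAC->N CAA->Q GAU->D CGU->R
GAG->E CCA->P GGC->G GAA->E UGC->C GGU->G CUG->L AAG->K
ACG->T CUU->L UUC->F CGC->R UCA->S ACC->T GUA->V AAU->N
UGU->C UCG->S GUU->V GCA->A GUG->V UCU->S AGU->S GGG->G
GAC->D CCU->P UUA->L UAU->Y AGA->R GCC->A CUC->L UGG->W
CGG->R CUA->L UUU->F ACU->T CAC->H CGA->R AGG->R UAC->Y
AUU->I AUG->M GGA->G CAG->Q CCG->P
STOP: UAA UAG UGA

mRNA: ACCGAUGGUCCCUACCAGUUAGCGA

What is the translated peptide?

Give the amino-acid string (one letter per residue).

Answer: MVPTS

Derivation:
start AUG at pos 4
pos 4: AUG -> M; peptide=M
pos 7: GUC -> V; peptide=MV
pos 10: CCU -> P; peptide=MVP
pos 13: ACC -> T; peptide=MVPT
pos 16: AGU -> S; peptide=MVPTS
pos 19: UAG -> STOP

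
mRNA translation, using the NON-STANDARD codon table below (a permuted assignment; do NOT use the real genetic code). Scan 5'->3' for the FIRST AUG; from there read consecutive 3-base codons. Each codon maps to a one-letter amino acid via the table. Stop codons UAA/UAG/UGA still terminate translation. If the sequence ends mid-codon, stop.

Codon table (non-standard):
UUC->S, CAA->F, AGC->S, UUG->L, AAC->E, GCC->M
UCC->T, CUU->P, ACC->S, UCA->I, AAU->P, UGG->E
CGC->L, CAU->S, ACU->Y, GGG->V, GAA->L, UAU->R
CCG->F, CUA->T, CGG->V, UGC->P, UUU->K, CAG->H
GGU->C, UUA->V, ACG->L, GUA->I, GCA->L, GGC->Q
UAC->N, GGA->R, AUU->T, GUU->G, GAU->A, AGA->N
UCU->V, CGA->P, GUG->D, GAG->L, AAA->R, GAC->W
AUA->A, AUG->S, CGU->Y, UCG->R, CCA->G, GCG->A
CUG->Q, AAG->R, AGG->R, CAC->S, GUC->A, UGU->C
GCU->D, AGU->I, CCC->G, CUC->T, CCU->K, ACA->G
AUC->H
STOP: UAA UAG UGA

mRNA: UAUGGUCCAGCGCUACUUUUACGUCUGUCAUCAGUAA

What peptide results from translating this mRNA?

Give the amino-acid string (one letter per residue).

Answer: SAHLNKNACSH

Derivation:
start AUG at pos 1
pos 1: AUG -> S; peptide=S
pos 4: GUC -> A; peptide=SA
pos 7: CAG -> H; peptide=SAH
pos 10: CGC -> L; peptide=SAHL
pos 13: UAC -> N; peptide=SAHLN
pos 16: UUU -> K; peptide=SAHLNK
pos 19: UAC -> N; peptide=SAHLNKN
pos 22: GUC -> A; peptide=SAHLNKNA
pos 25: UGU -> C; peptide=SAHLNKNAC
pos 28: CAU -> S; peptide=SAHLNKNACS
pos 31: CAG -> H; peptide=SAHLNKNACSH
pos 34: UAA -> STOP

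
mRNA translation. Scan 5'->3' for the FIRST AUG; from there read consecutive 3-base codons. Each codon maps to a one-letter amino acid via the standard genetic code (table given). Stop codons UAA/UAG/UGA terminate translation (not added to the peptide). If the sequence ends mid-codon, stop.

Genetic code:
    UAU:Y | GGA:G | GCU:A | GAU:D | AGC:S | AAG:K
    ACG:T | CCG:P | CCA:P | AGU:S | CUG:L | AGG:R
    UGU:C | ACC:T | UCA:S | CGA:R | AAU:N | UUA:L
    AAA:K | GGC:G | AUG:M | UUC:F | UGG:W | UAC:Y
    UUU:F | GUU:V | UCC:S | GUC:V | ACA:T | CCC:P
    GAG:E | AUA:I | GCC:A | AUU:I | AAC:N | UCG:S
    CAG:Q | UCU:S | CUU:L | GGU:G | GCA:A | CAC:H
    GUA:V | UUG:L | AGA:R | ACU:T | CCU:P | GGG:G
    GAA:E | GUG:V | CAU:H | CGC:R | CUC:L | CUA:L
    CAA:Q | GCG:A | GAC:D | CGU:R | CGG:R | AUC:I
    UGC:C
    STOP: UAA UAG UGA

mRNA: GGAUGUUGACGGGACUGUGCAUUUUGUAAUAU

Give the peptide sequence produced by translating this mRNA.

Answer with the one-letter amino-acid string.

start AUG at pos 2
pos 2: AUG -> M; peptide=M
pos 5: UUG -> L; peptide=ML
pos 8: ACG -> T; peptide=MLT
pos 11: GGA -> G; peptide=MLTG
pos 14: CUG -> L; peptide=MLTGL
pos 17: UGC -> C; peptide=MLTGLC
pos 20: AUU -> I; peptide=MLTGLCI
pos 23: UUG -> L; peptide=MLTGLCIL
pos 26: UAA -> STOP

Answer: MLTGLCIL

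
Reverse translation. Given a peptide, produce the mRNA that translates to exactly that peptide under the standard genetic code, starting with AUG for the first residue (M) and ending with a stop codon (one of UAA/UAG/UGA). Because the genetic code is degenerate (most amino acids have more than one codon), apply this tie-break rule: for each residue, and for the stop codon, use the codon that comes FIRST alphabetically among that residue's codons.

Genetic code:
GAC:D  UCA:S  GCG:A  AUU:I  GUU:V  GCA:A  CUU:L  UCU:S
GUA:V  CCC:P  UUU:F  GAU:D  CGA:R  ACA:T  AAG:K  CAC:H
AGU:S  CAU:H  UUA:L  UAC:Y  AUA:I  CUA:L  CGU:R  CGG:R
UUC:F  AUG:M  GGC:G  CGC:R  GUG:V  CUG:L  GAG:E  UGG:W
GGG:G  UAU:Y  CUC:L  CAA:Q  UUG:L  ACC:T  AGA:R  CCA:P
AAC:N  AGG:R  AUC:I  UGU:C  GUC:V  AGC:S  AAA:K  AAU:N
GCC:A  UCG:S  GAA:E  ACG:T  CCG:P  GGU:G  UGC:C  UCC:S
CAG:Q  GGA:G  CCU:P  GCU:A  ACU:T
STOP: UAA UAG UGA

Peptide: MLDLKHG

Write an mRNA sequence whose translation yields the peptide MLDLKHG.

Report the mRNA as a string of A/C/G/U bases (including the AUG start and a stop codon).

residue 1: M -> AUG (start codon)
residue 2: L codons sorted = CUA,CUC,CUG,CUU,UUA,UUG -> pick first = CUA
residue 3: D codons sorted = GAC,GAU -> pick first = GAC
residue 4: L codons sorted = CUA,CUC,CUG,CUU,UUA,UUG -> pick first = CUA
residue 5: K codons sorted = AAA,AAG -> pick first = AAA
residue 6: H codons sorted = CAC,CAU -> pick first = CAC
residue 7: G codons sorted = GGA,GGC,GGG,GGU -> pick first = GGA
terminator: stop codons sorted = UAA,UAG,UGA -> pick first = UAA

Answer: mRNA: AUGCUAGACCUAAAACACGGAUAA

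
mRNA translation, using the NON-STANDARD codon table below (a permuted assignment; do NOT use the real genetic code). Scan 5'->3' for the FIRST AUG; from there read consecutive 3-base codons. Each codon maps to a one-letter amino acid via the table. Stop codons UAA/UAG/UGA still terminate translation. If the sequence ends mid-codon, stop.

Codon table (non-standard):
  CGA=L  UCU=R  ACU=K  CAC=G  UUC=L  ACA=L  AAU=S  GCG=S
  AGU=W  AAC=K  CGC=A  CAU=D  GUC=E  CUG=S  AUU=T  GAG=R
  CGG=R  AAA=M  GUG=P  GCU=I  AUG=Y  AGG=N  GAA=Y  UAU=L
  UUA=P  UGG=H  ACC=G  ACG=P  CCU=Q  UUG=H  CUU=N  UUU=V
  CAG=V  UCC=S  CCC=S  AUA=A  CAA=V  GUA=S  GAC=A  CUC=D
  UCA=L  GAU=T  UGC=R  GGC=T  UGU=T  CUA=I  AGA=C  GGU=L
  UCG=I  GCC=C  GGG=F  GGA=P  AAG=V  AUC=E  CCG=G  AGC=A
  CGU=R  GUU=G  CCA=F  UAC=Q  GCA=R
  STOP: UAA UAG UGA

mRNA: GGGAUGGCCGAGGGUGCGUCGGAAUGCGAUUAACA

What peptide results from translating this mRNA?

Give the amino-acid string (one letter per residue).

Answer: YCRLSIYRT

Derivation:
start AUG at pos 3
pos 3: AUG -> Y; peptide=Y
pos 6: GCC -> C; peptide=YC
pos 9: GAG -> R; peptide=YCR
pos 12: GGU -> L; peptide=YCRL
pos 15: GCG -> S; peptide=YCRLS
pos 18: UCG -> I; peptide=YCRLSI
pos 21: GAA -> Y; peptide=YCRLSIY
pos 24: UGC -> R; peptide=YCRLSIYR
pos 27: GAU -> T; peptide=YCRLSIYRT
pos 30: UAA -> STOP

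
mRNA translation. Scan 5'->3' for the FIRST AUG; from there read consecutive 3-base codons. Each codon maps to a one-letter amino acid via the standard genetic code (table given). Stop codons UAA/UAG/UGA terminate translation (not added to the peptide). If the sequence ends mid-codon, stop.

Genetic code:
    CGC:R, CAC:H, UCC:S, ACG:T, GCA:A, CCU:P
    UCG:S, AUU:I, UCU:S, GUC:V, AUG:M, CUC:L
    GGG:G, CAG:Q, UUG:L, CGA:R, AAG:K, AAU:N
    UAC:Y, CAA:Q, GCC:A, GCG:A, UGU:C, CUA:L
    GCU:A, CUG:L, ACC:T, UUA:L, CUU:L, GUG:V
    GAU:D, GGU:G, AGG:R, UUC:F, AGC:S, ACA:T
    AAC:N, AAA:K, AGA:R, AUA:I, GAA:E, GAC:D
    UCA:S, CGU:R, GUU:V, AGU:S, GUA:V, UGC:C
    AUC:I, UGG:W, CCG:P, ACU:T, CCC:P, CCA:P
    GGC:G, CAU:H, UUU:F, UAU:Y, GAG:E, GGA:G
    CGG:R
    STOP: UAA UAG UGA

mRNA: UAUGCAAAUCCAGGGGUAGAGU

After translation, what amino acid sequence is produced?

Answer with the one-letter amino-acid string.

start AUG at pos 1
pos 1: AUG -> M; peptide=M
pos 4: CAA -> Q; peptide=MQ
pos 7: AUC -> I; peptide=MQI
pos 10: CAG -> Q; peptide=MQIQ
pos 13: GGG -> G; peptide=MQIQG
pos 16: UAG -> STOP

Answer: MQIQG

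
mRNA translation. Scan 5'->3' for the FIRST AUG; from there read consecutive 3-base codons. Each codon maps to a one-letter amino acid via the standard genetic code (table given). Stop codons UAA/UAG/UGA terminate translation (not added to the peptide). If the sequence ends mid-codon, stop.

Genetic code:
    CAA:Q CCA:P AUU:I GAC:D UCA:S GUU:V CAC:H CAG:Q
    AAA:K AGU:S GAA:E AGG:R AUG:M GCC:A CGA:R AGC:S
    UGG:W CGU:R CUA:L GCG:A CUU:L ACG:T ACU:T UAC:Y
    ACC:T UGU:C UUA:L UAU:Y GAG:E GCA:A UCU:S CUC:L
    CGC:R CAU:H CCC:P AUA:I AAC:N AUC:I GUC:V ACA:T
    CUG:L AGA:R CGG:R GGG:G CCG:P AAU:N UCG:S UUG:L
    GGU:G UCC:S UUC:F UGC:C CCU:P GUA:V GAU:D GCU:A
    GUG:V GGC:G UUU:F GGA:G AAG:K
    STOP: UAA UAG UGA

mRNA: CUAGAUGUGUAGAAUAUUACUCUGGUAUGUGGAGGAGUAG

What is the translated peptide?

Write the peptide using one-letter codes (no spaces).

Answer: MCRILLWYVEE

Derivation:
start AUG at pos 4
pos 4: AUG -> M; peptide=M
pos 7: UGU -> C; peptide=MC
pos 10: AGA -> R; peptide=MCR
pos 13: AUA -> I; peptide=MCRI
pos 16: UUA -> L; peptide=MCRIL
pos 19: CUC -> L; peptide=MCRILL
pos 22: UGG -> W; peptide=MCRILLW
pos 25: UAU -> Y; peptide=MCRILLWY
pos 28: GUG -> V; peptide=MCRILLWYV
pos 31: GAG -> E; peptide=MCRILLWYVE
pos 34: GAG -> E; peptide=MCRILLWYVEE
pos 37: UAG -> STOP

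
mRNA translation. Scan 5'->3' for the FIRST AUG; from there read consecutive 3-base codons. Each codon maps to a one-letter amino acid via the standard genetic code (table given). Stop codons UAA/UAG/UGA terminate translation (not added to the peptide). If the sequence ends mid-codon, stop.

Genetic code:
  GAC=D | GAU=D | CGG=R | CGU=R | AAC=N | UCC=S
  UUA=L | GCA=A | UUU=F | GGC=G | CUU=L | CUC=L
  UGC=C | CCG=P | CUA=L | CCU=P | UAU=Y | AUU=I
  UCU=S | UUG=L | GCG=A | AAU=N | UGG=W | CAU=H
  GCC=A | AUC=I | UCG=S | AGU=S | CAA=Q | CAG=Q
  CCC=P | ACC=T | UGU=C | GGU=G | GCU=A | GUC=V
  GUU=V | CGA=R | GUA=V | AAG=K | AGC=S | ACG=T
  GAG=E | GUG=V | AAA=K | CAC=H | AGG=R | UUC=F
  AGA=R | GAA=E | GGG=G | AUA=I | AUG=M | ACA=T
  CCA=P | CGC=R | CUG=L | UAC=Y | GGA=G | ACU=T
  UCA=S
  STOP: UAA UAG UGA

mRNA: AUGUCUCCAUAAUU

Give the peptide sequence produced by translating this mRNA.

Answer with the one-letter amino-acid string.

Answer: MSP

Derivation:
start AUG at pos 0
pos 0: AUG -> M; peptide=M
pos 3: UCU -> S; peptide=MS
pos 6: CCA -> P; peptide=MSP
pos 9: UAA -> STOP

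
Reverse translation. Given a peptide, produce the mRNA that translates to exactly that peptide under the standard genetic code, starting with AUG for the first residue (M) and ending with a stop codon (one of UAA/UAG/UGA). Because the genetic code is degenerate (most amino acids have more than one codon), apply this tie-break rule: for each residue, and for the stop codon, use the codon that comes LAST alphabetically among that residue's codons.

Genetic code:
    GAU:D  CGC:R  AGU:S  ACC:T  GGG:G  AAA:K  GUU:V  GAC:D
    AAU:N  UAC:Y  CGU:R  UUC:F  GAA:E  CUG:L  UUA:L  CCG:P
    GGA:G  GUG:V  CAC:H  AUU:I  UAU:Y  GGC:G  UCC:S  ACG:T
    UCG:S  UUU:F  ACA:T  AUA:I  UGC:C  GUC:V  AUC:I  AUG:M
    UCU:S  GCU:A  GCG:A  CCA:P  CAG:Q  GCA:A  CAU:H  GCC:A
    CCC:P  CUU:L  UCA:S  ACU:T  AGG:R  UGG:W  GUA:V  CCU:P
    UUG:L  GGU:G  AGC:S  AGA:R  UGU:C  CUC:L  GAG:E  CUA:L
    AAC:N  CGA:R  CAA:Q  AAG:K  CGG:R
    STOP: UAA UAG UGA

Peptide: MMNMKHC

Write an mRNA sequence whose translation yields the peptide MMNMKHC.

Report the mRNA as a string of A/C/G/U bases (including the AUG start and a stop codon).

Answer: mRNA: AUGAUGAAUAUGAAGCAUUGUUGA

Derivation:
residue 1: M -> AUG (start codon)
residue 2: M -> AUG (only codon)
residue 3: N codons sorted = AAC,AAU -> pick last = AAU
residue 4: M -> AUG (only codon)
residue 5: K codons sorted = AAA,AAG -> pick last = AAG
residue 6: H codons sorted = CAC,CAU -> pick last = CAU
residue 7: C codons sorted = UGC,UGU -> pick last = UGU
terminator: stop codons sorted = UAA,UAG,UGA -> pick last = UGA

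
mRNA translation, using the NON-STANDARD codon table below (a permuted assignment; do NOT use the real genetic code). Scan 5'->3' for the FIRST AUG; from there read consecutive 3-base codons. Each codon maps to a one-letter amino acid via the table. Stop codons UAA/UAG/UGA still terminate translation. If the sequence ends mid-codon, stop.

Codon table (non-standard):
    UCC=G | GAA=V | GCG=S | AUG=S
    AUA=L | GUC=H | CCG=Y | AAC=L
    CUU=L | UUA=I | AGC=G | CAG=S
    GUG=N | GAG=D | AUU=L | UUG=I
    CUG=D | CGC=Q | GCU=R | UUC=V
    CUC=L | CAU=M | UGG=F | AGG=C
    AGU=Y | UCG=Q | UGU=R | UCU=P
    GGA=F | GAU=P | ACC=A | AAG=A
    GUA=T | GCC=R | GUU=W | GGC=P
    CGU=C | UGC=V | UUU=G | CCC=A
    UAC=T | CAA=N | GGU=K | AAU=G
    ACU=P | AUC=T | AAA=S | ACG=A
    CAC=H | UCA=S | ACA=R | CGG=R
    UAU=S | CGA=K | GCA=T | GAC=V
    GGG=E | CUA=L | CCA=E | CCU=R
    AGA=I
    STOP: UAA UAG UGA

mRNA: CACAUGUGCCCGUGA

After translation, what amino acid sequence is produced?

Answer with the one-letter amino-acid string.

Answer: SVY

Derivation:
start AUG at pos 3
pos 3: AUG -> S; peptide=S
pos 6: UGC -> V; peptide=SV
pos 9: CCG -> Y; peptide=SVY
pos 12: UGA -> STOP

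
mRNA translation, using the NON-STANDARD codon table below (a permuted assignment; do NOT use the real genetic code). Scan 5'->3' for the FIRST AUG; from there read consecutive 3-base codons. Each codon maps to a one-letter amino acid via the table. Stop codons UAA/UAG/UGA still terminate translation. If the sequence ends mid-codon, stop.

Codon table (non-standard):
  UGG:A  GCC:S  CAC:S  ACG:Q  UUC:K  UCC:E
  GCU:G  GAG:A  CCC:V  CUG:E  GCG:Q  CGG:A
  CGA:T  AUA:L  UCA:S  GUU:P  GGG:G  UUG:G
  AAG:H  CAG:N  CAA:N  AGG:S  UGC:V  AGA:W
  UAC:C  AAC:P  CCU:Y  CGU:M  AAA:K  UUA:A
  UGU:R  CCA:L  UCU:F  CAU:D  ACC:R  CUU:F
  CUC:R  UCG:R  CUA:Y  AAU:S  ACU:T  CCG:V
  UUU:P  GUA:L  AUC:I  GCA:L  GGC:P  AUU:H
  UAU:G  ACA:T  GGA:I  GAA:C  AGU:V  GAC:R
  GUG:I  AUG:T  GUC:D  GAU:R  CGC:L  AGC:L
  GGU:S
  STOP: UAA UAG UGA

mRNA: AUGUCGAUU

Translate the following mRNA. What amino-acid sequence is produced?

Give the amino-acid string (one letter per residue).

Answer: TRH

Derivation:
start AUG at pos 0
pos 0: AUG -> T; peptide=T
pos 3: UCG -> R; peptide=TR
pos 6: AUU -> H; peptide=TRH
pos 9: only 0 nt remain (<3), stop (end of mRNA)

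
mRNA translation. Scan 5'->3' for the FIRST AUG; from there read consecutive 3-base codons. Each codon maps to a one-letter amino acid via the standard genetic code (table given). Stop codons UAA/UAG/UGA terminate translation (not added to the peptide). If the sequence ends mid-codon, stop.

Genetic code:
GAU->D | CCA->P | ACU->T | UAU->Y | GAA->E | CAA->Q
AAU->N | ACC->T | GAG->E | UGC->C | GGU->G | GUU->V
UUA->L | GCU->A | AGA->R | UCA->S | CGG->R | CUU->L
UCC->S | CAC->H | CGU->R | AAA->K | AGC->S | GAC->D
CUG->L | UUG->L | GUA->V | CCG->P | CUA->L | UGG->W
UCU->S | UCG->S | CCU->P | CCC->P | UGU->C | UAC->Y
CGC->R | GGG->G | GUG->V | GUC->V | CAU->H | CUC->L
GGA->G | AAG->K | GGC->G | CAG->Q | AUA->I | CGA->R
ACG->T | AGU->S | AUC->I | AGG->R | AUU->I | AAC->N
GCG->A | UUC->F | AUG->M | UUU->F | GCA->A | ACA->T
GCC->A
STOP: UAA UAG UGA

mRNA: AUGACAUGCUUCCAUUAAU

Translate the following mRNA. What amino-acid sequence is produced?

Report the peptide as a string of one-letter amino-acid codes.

start AUG at pos 0
pos 0: AUG -> M; peptide=M
pos 3: ACA -> T; peptide=MT
pos 6: UGC -> C; peptide=MTC
pos 9: UUC -> F; peptide=MTCF
pos 12: CAU -> H; peptide=MTCFH
pos 15: UAA -> STOP

Answer: MTCFH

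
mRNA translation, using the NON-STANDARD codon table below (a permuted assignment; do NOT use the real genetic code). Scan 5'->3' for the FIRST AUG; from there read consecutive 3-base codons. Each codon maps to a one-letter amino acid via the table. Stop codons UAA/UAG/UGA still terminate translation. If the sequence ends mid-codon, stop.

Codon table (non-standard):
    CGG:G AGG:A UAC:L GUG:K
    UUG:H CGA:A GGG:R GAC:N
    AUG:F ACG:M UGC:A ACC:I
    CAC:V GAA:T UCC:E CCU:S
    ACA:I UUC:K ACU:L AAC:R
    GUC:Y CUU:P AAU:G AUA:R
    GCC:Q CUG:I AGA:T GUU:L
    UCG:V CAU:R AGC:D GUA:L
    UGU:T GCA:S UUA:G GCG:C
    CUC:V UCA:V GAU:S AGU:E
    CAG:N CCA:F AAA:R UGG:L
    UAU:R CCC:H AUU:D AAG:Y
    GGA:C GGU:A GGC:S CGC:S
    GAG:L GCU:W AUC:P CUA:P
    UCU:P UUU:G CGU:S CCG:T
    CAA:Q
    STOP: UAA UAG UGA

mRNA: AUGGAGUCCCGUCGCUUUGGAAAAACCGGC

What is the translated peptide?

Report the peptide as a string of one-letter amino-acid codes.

start AUG at pos 0
pos 0: AUG -> F; peptide=F
pos 3: GAG -> L; peptide=FL
pos 6: UCC -> E; peptide=FLE
pos 9: CGU -> S; peptide=FLES
pos 12: CGC -> S; peptide=FLESS
pos 15: UUU -> G; peptide=FLESSG
pos 18: GGA -> C; peptide=FLESSGC
pos 21: AAA -> R; peptide=FLESSGCR
pos 24: ACC -> I; peptide=FLESSGCRI
pos 27: GGC -> S; peptide=FLESSGCRIS
pos 30: only 0 nt remain (<3), stop (end of mRNA)

Answer: FLESSGCRIS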